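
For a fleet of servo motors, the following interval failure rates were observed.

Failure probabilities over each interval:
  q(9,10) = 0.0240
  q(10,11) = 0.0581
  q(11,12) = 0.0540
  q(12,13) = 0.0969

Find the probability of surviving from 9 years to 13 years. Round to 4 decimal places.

Chaining the interval survival probabilities: (1 − 0.0240) × (1 − 0.0581) × (1 − 0.0540) × (1 − 0.0969).
= 0.9760 × 0.9419 × 0.9460 × 0.9031 = 0.785383.

0.7854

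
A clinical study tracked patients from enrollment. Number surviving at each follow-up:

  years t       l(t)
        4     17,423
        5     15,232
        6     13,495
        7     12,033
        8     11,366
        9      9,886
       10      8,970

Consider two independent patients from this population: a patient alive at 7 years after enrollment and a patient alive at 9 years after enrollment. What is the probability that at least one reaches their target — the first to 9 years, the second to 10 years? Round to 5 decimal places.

0.98347

p₁ = l(9)/l(7) = 9,886/12,033 = 0.821574; p₂ = l(10)/l(9) = 8,970/9,886 = 0.907344.
P(at least one) = 1 − (1−p₁)(1−p₂) = 1 − 0.178426 × 0.092656 = 0.983468.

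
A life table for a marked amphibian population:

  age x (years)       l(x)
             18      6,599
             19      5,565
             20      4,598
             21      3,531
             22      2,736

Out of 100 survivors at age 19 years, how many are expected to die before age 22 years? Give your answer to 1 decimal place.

The relevant probability is 1 − 2,736/5,565 = 0.508356.
Expected number = 100 × 0.508356 = 50.8.

50.8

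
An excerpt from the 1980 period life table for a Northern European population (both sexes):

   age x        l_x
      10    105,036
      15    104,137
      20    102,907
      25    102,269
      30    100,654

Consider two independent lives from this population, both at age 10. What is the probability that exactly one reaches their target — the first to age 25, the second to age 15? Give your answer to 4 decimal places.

0.0345

p₁ = l_25/l_10 = 102,269/105,036 = 0.973657; p₂ = l_15/l_10 = 104,137/105,036 = 0.991441.
P(exactly one) = p₁(1−p₂) + (1−p₁)p₂ = 0.008334 + 0.026118 = 0.034451.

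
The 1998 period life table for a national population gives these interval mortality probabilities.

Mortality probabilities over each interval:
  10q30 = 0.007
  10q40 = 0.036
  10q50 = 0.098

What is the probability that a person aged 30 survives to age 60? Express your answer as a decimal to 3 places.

0.863

Chaining the interval survival probabilities: (1 − 0.007) × (1 − 0.036) × (1 − 0.098).
= 0.993 × 0.964 × 0.902 = 0.863441.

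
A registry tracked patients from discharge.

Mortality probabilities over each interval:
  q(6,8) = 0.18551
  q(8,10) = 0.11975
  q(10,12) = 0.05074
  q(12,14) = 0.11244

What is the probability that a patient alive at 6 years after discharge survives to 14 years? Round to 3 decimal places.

0.604

Survival from 6 to 14 is the product of surviving each interval: (1 − 0.18551) × (1 − 0.11975) × (1 − 0.05074) × (1 − 0.11244).
= 0.81449 × 0.88025 × 0.94926 × 0.88756 = 0.604053.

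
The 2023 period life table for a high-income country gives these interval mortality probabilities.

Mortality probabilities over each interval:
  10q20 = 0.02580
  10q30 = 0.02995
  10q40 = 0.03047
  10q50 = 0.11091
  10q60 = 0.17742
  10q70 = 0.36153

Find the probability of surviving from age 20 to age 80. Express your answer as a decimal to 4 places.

0.4278

60p20 = (1 − 0.02580) × (1 − 0.02995) × (1 − 0.03047) × (1 − 0.11091) × (1 − 0.17742) × (1 − 0.36153).
= 0.97420 × 0.97005 × 0.96953 × 0.88909 × 0.82258 × 0.63847 = 0.427827.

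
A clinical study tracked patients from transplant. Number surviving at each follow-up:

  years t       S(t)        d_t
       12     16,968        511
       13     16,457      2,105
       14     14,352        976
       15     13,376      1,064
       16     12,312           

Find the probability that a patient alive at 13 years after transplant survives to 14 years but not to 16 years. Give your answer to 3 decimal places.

This is the probability of reaching 14 but not 16, conditional on being alive at 13: (S(14) − S(16)) / S(13).
= (14,352 − 12,312) / 16,457 = 2,040 / 16,457 = 0.123959.

0.124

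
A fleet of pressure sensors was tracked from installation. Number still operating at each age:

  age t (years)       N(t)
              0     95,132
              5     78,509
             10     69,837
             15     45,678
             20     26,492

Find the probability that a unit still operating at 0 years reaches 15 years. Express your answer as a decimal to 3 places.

The conditional survival probability is N(15)/N(0) = 45,678/95,132 = 0.480154.

0.480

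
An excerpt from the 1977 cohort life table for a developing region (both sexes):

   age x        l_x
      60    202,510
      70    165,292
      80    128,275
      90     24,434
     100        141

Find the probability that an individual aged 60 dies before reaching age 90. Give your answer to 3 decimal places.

0.879

P(die before 90 | alive at 60) = 1 − l_90/l_60 = 1 − 24,434/202,510 = (178,076)/202,510 = 0.879344.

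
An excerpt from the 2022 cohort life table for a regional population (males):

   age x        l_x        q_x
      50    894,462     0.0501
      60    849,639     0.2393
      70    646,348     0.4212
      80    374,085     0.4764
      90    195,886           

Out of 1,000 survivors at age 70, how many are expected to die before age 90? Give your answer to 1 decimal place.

696.9

The relevant probability is 1 − 195,886/646,348 = 0.696934.
Expected number = 1,000 × 0.696934 = 696.9.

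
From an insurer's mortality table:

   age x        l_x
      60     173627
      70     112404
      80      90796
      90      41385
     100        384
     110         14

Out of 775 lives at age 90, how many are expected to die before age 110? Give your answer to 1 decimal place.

774.7

The relevant probability is 1 − 14/41385 = 0.999662.
Expected number = 775 × 0.999662 = 774.7.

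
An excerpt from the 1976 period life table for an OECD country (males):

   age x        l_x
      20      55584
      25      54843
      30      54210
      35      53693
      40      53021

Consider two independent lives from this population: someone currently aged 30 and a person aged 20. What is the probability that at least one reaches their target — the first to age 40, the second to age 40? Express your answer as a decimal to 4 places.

0.9990

p₁ = l_40/l_30 = 53021/54210 = 0.978067; p₂ = l_40/l_20 = 53021/55584 = 0.953890.
P(at least one) = 1 − (1−p₁)(1−p₂) = 1 − 0.021933 × 0.046110 = 0.998989.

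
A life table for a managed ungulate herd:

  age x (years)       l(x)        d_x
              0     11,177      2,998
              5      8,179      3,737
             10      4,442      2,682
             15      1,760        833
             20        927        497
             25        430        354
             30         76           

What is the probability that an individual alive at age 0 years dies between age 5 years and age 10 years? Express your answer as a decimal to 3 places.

This is the probability of reaching 5 but not 10, conditional on being alive at 0: (l(5) − l(10)) / l(0).
= (8,179 − 4,442) / 11,177 = 3,737 / 11,177 = 0.334347.

0.334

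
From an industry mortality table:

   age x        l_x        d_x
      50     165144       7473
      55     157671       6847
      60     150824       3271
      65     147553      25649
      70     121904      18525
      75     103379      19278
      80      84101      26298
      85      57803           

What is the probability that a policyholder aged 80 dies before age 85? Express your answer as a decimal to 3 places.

P(die before 85 | alive at 80) = 1 − l_85/l_80 = 1 − 57803/84101 = (26298)/84101 = 0.312695.

0.313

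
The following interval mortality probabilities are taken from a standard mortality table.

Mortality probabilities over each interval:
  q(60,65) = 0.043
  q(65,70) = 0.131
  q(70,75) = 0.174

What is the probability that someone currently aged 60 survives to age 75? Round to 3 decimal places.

0.687

Survival from 60 to 75 is the product of surviving each interval: (1 − 0.043) × (1 − 0.131) × (1 − 0.174).
= 0.957 × 0.869 × 0.826 = 0.686929.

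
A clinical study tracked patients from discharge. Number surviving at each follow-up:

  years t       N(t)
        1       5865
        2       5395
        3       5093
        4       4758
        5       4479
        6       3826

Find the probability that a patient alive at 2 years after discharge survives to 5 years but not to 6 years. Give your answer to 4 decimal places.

0.1210

This is the probability of reaching 5 but not 6, conditional on being alive at 2: (N(5) − N(6)) / N(2).
= (4479 − 3826) / 5395 = 653 / 5395 = 0.121038.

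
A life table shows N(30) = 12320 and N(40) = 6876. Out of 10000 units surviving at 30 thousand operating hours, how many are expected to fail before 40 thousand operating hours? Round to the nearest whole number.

4419

The relevant probability is 1 − 6876/12320 = 0.441883.
Expected number = 10000 × 0.441883 = 4419.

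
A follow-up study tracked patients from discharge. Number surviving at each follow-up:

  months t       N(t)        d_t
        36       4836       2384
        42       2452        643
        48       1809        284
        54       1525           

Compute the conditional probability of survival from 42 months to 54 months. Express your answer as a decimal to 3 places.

0.622

The conditional survival probability is N(54)/N(42) = 1525/2452 = 0.621941.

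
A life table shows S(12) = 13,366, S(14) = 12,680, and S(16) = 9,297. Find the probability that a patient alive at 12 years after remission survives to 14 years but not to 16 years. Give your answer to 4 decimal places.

0.2531

This is the probability of reaching 14 but not 16, conditional on being alive at 12: (S(14) − S(16)) / S(12).
= (12,680 − 9,297) / 13,366 = 3,383 / 13,366 = 0.253105.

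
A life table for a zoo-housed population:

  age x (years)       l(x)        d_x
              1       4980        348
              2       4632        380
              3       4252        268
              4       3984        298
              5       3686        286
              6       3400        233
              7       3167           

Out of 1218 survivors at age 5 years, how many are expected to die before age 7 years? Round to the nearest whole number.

171

The relevant probability is 1 − 3167/3686 = 0.140803.
Expected number = 1218 × 0.140803 = 171.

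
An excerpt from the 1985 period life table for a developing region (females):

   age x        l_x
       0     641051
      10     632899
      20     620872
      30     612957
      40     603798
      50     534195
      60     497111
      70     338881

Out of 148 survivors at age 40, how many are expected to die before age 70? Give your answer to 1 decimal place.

The relevant probability is 1 − 338881/603798 = 0.438751.
Expected number = 148 × 0.438751 = 64.9.

64.9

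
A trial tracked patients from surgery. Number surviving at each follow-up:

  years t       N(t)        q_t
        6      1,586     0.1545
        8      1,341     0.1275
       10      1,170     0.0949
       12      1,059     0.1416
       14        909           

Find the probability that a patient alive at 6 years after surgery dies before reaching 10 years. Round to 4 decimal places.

0.2623

P(die before 10 | alive at 6) = 1 − N(10)/N(6) = 1 − 1,170/1,586 = (416)/1,586 = 0.262295.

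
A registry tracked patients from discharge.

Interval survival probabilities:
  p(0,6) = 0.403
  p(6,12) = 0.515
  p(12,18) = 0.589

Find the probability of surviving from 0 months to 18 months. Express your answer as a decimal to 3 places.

0.122

Chaining the interval survival probabilities: 0.403 × 0.515 × 0.589.
= 0.122244.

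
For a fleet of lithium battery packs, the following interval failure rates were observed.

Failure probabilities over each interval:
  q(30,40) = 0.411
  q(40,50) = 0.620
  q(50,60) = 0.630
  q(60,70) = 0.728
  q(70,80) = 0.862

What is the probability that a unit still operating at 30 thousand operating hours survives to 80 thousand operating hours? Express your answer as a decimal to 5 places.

Chaining the interval survival probabilities: (1 − 0.411) × (1 − 0.620) × (1 − 0.630) × (1 − 0.728) × (1 − 0.862).
= 0.589 × 0.380 × 0.370 × 0.272 × 0.138 = 0.003108.

0.00311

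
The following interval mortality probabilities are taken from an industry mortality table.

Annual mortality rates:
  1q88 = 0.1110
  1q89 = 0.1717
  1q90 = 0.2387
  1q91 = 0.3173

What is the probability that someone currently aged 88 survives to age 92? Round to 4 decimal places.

0.3827

The overall survival probability is (1 − 0.1110) × (1 − 0.1717) × (1 − 0.2387) × (1 − 0.3173).
= 0.8890 × 0.8283 × 0.7613 × 0.6827 = 0.382715.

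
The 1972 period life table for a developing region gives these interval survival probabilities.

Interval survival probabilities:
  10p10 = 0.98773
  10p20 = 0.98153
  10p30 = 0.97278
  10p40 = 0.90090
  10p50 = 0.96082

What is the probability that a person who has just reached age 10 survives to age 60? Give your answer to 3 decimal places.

Survival from 10 to 60 is the product of surviving each interval: 0.98773 × 0.98153 × 0.97278 × 0.90090 × 0.96082.
= 0.816348.

0.816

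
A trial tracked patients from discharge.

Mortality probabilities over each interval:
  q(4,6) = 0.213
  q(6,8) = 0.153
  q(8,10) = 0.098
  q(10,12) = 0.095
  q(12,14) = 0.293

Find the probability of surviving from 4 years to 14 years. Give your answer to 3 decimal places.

0.385

The overall survival probability is (1 − 0.213) × (1 − 0.153) × (1 − 0.098) × (1 − 0.095) × (1 − 0.293).
= 0.787 × 0.847 × 0.902 × 0.905 × 0.707 = 0.384709.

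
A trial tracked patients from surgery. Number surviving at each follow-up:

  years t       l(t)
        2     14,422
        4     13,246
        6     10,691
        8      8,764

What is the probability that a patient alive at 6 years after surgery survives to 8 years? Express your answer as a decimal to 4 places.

The conditional survival probability is l(8)/l(6) = 8,764/10,691 = 0.819755.

0.8198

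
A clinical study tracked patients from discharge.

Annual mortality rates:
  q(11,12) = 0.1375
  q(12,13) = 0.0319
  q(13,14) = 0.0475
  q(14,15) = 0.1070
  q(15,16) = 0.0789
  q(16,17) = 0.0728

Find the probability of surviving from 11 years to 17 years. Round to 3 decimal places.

Chaining the interval survival probabilities: (1 − 0.1375) × (1 − 0.0319) × (1 − 0.0475) × (1 − 0.1070) × (1 − 0.0789) × (1 − 0.0728).
= 0.8625 × 0.9681 × 0.9525 × 0.8930 × 0.9211 × 0.9272 = 0.606563.

0.607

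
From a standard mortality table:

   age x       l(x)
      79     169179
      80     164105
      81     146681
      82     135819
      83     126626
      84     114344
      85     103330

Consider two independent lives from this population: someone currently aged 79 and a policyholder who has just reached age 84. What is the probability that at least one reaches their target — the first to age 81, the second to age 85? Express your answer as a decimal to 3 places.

p₁ = l(81)/l(79) = 146681/169179 = 0.867017; p₂ = l(85)/l(84) = 103330/114344 = 0.903677.
P(at least one) = 1 − (1−p₁)(1−p₂) = 1 − 0.132983 × 0.096323 = 0.987191.

0.987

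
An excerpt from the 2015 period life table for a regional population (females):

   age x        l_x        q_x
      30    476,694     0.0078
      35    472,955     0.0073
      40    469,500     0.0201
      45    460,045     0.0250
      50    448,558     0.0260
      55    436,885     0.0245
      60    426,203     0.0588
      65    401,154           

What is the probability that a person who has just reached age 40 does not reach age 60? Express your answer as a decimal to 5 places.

P(die before 60 | alive at 40) = 1 − l_60/l_40 = 1 − 426,203/469,500 = (43,297)/469,500 = 0.092219.

0.09222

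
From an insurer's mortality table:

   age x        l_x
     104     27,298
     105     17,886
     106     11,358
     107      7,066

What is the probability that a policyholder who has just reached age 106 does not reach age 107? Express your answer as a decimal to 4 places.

P(die before 107 | alive at 106) = 1 − l_107/l_106 = 1 − 7,066/11,358 = (4,292)/11,358 = 0.377883.

0.3779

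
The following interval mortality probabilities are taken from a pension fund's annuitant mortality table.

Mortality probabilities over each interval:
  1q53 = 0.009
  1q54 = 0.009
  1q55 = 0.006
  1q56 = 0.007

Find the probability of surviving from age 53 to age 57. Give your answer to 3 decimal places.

4p53 = (1 − 0.009) × (1 − 0.009) × (1 − 0.006) × (1 − 0.007).
= 0.991 × 0.991 × 0.994 × 0.993 = 0.969355.

0.969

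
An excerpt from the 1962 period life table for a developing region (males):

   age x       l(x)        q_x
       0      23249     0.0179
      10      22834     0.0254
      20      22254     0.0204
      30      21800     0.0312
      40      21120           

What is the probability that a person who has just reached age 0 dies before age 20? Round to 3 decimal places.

0.043

P(die before 20 | alive at 0) = 1 − l(20)/l(0) = 1 − 22254/23249 = (995)/23249 = 0.042798.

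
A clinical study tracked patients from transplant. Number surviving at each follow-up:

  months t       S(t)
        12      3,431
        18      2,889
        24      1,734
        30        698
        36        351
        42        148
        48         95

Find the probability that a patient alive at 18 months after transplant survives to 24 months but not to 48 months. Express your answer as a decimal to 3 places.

0.567

This is the probability of reaching 24 but not 48, conditional on being alive at 18: (S(24) − S(48)) / S(18).
= (1,734 − 95) / 2,889 = 1,639 / 2,889 = 0.567324.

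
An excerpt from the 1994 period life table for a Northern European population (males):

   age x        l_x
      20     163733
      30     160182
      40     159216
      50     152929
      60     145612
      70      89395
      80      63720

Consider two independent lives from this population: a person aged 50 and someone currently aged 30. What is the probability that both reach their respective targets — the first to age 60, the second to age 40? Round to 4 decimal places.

p₁ = l_60/l_50 = 145612/152929 = 0.952154; p₂ = l_40/l_30 = 159216/160182 = 0.993969.
P(both) = p₁ × p₂ = 0.952154 × 0.993969 = 0.946412.

0.9464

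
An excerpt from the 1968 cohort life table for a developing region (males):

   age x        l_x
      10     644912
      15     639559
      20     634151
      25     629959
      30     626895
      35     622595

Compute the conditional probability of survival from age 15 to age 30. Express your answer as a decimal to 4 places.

We want 15p15 = l_30/l_15.
The conditional survival probability is l_30/l_15 = 626895/639559 = 0.980199.

0.9802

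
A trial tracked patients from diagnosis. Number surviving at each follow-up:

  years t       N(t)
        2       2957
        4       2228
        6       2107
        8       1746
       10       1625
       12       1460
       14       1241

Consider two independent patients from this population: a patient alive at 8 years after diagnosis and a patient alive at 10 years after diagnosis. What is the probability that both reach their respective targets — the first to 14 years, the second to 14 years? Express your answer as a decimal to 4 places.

p₁ = N(14)/N(8) = 1241/1746 = 0.710767; p₂ = N(14)/N(10) = 1241/1625 = 0.763692.
P(both) = p₁ × p₂ = 0.710767 × 0.763692 = 0.542807.

0.5428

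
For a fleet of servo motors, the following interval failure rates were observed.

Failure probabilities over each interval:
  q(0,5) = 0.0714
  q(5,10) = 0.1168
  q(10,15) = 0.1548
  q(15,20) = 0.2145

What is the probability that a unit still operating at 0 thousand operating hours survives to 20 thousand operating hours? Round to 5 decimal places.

0.54449

Chaining the interval survival probabilities: (1 − 0.0714) × (1 − 0.1168) × (1 − 0.1548) × (1 − 0.2145).
= 0.9286 × 0.8832 × 0.8452 × 0.7855 = 0.544494.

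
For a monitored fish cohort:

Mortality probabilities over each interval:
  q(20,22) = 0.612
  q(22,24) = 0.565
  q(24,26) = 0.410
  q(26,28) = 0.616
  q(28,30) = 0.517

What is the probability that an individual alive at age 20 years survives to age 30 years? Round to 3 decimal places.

P(survive 20→30) = (1 − 0.612) × (1 − 0.565) × (1 − 0.410) × (1 − 0.616) × (1 − 0.517).
= 0.388 × 0.435 × 0.590 × 0.384 × 0.483 = 0.018469.

0.018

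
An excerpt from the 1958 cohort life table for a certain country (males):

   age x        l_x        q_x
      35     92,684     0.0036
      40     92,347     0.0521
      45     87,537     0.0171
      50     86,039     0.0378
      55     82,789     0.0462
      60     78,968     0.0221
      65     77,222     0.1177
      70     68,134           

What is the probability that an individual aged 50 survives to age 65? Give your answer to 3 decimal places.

0.898

We want 15p50 = l_65/l_50.
The conditional survival probability is l_65/l_50 = 77,222/86,039 = 0.897523.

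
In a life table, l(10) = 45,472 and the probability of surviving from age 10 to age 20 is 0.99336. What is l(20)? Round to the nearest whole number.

l(20) = l(10) × p = 45,472 × 0.99336 = 45170.

45170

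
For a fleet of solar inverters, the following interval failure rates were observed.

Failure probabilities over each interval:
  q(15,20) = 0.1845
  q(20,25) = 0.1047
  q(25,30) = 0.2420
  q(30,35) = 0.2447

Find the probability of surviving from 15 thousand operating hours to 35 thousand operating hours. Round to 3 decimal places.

The overall survival probability is (1 − 0.1845) × (1 − 0.1047) × (1 − 0.2420) × (1 − 0.2447).
= 0.8155 × 0.8953 × 0.7580 × 0.7553 = 0.418005.

0.418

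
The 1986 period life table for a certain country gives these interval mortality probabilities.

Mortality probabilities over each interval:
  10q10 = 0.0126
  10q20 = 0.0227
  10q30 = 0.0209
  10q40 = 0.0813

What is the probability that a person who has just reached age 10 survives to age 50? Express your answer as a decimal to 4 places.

0.8680

Chaining the interval survival probabilities: (1 − 0.0126) × (1 − 0.0227) × (1 − 0.0209) × (1 − 0.0813).
= 0.9874 × 0.9773 × 0.9791 × 0.9187 = 0.868004.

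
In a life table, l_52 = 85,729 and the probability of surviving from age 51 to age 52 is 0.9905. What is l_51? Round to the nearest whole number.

l_51 = l_52 / p = 85,729 / 0.9905 = 86551.

86551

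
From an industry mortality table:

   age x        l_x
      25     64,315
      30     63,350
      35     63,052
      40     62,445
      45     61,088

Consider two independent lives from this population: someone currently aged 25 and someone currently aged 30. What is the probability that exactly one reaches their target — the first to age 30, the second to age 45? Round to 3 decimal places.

0.050

p₁ = l_30/l_25 = 63,350/64,315 = 0.984996; p₂ = l_45/l_30 = 61,088/63,350 = 0.964294.
P(exactly one) = p₁(1−p₂) + (1−p₁)p₂ = 0.035170 + 0.014468 = 0.049639.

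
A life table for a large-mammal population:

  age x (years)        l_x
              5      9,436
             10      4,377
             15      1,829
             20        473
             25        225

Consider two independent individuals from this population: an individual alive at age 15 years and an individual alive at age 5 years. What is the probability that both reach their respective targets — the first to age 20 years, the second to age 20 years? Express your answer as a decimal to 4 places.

p₁ = l_20/l_15 = 473/1,829 = 0.258611; p₂ = l_20/l_5 = 473/9,436 = 0.050127.
P(both) = p₁ × p₂ = 0.258611 × 0.050127 = 0.012963.

0.0130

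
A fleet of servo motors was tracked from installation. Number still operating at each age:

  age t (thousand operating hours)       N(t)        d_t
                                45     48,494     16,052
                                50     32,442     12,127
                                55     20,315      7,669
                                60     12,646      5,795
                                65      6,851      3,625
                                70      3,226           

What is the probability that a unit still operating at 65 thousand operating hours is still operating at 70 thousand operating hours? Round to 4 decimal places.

0.4709

The conditional survival probability is N(70)/N(65) = 3,226/6,851 = 0.470880.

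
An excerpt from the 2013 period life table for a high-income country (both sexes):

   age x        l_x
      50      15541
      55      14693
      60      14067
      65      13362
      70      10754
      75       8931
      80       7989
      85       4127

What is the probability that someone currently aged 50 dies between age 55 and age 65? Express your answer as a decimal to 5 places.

We want 5|10q50 = (l_55 − l_65)/l_50.
This is the probability of reaching 55 but not 65, conditional on being alive at 50: (l_55 − l_65) / l_50.
= (14693 − 13362) / 15541 = 1331 / 15541 = 0.085644.

0.08564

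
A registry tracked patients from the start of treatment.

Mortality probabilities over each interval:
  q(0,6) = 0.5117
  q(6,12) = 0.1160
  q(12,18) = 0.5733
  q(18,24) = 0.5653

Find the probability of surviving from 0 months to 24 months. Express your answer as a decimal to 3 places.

0.080

Survival from 0 to 24 is the product of surviving each interval: (1 − 0.5117) × (1 − 0.1160) × (1 − 0.5733) × (1 − 0.5653).
= 0.4883 × 0.8840 × 0.4267 × 0.4347 = 0.080067.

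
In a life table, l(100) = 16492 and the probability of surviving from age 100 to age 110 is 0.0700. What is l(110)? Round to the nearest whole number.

1154

l(110) = l(100) × p = 16492 × 0.0700 = 1154.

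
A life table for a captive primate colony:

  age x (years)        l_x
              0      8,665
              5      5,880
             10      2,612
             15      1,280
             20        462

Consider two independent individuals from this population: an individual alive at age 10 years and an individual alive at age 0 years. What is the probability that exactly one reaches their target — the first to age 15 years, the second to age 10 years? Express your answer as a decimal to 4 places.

0.4960

p₁ = l_15/l_10 = 1,280/2,612 = 0.490046; p₂ = l_10/l_0 = 2,612/8,665 = 0.301443.
P(exactly one) = p₁(1−p₂) + (1−p₁)p₂ = 0.342325 + 0.153722 = 0.496047.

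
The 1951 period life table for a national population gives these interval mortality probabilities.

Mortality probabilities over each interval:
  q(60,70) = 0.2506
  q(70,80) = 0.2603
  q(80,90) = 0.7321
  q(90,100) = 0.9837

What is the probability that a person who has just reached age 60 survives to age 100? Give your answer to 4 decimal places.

The overall survival probability is (1 − 0.2506) × (1 − 0.2603) × (1 − 0.7321) × (1 − 0.9837).
= 0.7494 × 0.7397 × 0.2679 × 0.0163 = 0.002421.

0.0024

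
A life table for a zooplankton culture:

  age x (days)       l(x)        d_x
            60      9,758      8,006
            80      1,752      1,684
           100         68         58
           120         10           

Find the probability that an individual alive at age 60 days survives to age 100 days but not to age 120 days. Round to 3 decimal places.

This is the probability of reaching 100 but not 120, conditional on being alive at 60: (l(100) − l(120)) / l(60).
= (68 − 10) / 9,758 = 58 / 9,758 = 0.005944.

0.006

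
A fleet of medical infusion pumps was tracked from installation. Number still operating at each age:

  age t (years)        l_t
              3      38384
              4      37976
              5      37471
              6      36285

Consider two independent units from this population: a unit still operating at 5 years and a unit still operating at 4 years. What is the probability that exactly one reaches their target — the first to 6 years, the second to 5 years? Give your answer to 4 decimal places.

p₁ = l_6/l_5 = 36285/37471 = 0.968349; p₂ = l_5/l_4 = 37471/37976 = 0.986702.
P(exactly one) = p₁(1−p₂) + (1−p₁)p₂ = 0.012877 + 0.031230 = 0.044107.

0.0441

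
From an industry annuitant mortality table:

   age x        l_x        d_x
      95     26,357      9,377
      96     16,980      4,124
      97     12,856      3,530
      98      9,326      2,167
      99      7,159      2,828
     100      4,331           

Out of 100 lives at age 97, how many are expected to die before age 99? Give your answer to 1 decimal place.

44.3

The relevant probability is 1 − 7,159/12,856 = 0.443139.
Expected number = 100 × 0.443139 = 44.3.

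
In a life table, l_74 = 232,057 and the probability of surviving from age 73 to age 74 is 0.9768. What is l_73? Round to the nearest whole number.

237569

l_73 = l_74 / p = 232,057 / 0.9768 = 237569.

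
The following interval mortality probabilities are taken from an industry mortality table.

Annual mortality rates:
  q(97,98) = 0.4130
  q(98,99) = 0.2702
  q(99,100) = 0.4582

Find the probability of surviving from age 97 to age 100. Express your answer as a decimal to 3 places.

0.232

Chaining the interval survival probabilities: (1 − 0.4130) × (1 − 0.2702) × (1 − 0.4582).
= 0.5870 × 0.7298 × 0.5418 = 0.232103.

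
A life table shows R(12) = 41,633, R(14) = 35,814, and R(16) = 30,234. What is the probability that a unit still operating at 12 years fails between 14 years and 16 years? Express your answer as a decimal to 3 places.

This is the probability of reaching 14 but not 16, conditional on being operational at 12: (R(14) − R(16)) / R(12).
= (35,814 − 30,234) / 41,633 = 5,580 / 41,633 = 0.134028.

0.134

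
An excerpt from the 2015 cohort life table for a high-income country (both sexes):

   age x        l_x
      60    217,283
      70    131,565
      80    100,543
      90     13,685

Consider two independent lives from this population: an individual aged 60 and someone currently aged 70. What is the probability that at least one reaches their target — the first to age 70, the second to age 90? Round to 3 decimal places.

p₁ = l_70/l_60 = 131,565/217,283 = 0.605501; p₂ = l_90/l_70 = 13,685/131,565 = 0.104017.
P(at least one) = 1 − (1−p₁)(1−p₂) = 1 − 0.394499 × 0.895983 = 0.646536.

0.647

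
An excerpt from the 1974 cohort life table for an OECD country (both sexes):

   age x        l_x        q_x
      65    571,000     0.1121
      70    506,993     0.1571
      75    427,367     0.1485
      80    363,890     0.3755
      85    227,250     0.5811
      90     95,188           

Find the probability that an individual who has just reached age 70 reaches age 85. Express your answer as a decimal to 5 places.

The conditional survival probability is l_85/l_70 = 227,250/506,993 = 0.448231.

0.44823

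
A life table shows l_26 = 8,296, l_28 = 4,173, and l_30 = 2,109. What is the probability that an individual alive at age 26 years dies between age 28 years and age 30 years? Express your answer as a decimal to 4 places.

0.2488

This is the probability of reaching 28 but not 30, conditional on being alive at 26: (l_28 − l_30) / l_26.
= (4,173 − 2,109) / 8,296 = 2,064 / 8,296 = 0.248795.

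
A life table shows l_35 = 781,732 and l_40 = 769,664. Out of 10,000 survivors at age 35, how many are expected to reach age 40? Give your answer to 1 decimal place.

9845.6

The relevant probability is 769,664/781,732 = 0.984562.
Expected number = 10,000 × 0.984562 = 9845.6.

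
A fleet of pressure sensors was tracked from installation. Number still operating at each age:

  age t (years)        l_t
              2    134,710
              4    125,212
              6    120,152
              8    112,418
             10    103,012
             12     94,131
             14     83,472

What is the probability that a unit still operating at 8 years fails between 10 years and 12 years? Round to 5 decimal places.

This is the probability of reaching 10 but not 12, conditional on being operational at 8: (l_10 − l_12) / l_8.
= (103,012 − 94,131) / 112,418 = 8,881 / 112,418 = 0.079000.

0.07900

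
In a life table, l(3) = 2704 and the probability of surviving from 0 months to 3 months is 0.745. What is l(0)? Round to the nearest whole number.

l(0) = l(3) / p = 2704 / 0.745 = 3630.

3630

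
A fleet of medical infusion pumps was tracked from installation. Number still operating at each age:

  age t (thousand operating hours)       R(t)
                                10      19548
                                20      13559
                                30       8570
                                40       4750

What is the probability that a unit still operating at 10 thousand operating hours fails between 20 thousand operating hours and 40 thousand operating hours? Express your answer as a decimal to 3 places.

This is the probability of reaching 20 but not 40, conditional on being operational at 10: (R(20) − R(40)) / R(10).
= (13559 − 4750) / 19548 = 8809 / 19548 = 0.450634.

0.451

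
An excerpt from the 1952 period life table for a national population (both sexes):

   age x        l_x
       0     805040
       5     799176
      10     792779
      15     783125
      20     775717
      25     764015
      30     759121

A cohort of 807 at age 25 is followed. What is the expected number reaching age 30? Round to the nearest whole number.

The relevant probability is 759121/764015 = 0.993594.
Expected number = 807 × 0.993594 = 802.

802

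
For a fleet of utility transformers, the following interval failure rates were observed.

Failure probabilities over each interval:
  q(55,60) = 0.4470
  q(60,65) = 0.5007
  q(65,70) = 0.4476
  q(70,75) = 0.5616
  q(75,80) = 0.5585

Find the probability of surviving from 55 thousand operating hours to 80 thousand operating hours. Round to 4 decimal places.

0.0295

P(survive 55→80) = (1 − 0.4470) × (1 − 0.5007) × (1 − 0.4476) × (1 − 0.5616) × (1 − 0.5585).
= 0.5530 × 0.4993 × 0.5524 × 0.4384 × 0.4415 = 0.029522.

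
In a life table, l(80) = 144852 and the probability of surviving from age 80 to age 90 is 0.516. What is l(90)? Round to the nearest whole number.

74744

l(90) = l(80) × p = 144852 × 0.516 = 74744.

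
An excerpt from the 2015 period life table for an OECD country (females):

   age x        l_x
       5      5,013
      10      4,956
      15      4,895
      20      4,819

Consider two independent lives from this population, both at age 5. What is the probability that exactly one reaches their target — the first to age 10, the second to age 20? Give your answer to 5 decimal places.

0.04919

p₁ = l_10/l_5 = 4,956/5,013 = 0.988630; p₂ = l_20/l_5 = 4,819/5,013 = 0.961301.
P(exactly one) = p₁(1−p₂) + (1−p₁)p₂ = 0.038259 + 0.010930 = 0.049189.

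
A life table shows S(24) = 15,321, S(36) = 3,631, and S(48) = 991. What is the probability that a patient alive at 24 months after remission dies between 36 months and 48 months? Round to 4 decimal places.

0.1723

This is the probability of reaching 36 but not 48, conditional on being alive at 24: (S(36) − S(48)) / S(24).
= (3,631 − 991) / 15,321 = 2,640 / 15,321 = 0.172313.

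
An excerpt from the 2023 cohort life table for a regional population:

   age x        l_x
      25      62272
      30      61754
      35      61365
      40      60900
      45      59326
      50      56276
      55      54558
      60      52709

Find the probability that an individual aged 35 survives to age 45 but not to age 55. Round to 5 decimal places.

We want 10|10q35 = (l_45 − l_55)/l_35.
This is the probability of reaching 45 but not 55, conditional on being alive at 35: (l_45 − l_55) / l_35.
= (59326 − 54558) / 61365 = 4768 / 61365 = 0.077699.

0.07770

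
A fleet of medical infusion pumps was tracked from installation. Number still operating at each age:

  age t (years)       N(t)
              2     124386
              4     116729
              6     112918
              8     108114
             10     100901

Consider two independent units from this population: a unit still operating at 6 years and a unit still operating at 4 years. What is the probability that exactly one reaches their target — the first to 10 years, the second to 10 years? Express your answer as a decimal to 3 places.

p₁ = N(10)/N(6) = 100901/112918 = 0.893578; p₂ = N(10)/N(4) = 100901/116729 = 0.864404.
P(exactly one) = p₁(1−p₂) + (1−p₁)p₂ = 0.121166 + 0.091992 = 0.213157.

0.213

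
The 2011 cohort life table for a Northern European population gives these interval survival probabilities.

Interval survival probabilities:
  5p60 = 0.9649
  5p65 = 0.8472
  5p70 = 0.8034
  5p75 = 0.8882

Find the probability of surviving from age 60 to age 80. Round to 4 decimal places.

Chaining the interval survival probabilities: 0.9649 × 0.8472 × 0.8034 × 0.8882.
= 0.583325.

0.5833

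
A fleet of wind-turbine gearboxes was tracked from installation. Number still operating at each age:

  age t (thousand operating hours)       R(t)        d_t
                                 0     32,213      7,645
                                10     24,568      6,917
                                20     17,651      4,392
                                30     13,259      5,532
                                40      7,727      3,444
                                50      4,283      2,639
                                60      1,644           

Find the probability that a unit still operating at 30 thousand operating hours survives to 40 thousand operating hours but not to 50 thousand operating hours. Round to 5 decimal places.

0.25975

This is the probability of reaching 40 but not 50, conditional on being operational at 30: (R(40) − R(50)) / R(30).
= (7,727 − 4,283) / 13,259 = 3,444 / 13,259 = 0.259748.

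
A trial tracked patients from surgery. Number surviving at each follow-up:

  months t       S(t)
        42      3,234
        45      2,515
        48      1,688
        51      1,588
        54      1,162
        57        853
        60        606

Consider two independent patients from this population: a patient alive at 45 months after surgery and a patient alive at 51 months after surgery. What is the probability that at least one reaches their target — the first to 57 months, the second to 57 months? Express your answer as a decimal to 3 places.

p₁ = S(57)/S(45) = 853/2,515 = 0.339165; p₂ = S(57)/S(51) = 853/1,588 = 0.537154.
P(at least one) = 1 − (1−p₁)(1−p₂) = 1 − 0.660835 × 0.462846 = 0.694135.

0.694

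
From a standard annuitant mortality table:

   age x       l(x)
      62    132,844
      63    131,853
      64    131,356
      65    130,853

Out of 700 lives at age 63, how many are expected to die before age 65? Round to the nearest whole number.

The relevant probability is 1 − 130,853/131,853 = 0.007584.
Expected number = 700 × 0.007584 = 5.

5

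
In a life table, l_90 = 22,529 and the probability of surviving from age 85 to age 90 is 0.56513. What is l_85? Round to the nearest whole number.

39865

l_85 = l_90 / p = 22,529 / 0.56513 = 39865.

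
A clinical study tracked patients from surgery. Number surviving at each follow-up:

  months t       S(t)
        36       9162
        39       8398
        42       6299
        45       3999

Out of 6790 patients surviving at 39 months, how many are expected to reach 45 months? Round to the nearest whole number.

3233

The relevant probability is 3999/8398 = 0.476185.
Expected number = 6790 × 0.476185 = 3233.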